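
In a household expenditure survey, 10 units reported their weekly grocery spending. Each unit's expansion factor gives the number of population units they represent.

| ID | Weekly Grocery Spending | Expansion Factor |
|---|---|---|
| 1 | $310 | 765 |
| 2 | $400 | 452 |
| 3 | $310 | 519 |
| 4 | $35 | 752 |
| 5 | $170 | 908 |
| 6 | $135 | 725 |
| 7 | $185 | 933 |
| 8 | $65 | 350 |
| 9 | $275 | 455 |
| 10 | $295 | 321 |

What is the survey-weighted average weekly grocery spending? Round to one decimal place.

205.9

Weighted sum = 310×765 + 400×452 + 310×519 + 35×752 + 170×908 + 135×725 + 185×933 + 65×350 + 275×455 + 295×321
  = 237150 + 180800 + 160890 + 26320 + 154360 + 97875 + 172605 + 22750 + 125125 + 94695 = 1272570
Sum of weights = 765 + 452 + 519 + 752 + 908 + 725 + 933 + 350 + 455 + 321 = 6180
Weighted mean = 1272570 / 6180 = 205.91748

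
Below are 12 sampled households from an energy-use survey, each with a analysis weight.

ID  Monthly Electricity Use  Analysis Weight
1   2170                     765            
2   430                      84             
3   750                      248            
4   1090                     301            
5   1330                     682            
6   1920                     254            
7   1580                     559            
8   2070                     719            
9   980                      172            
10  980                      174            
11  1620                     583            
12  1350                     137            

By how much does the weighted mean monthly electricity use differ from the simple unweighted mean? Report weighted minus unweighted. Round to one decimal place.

235.7

Unweighted sum = 2170 + 430 + 750 + 1090 + 1330 + 1920 + 1580 + 2070 + 980 + 980 + 1620 + 1350 = 16270
Unweighted mean = 16270 / 12 = 1355.8333
Weighted sum = 2170×765 + 430×84 + 750×248 + 1090×301 + 1330×682 + 1920×254 + 1580×559 + 2070×719 + 980×172 + 980×174 + 1620×583 + 1350×137
  = 1660050 + 36120 + 186000 + 328090 + 907060 + 487680 + 883220 + 1488330 + 168560 + 170520 + 944460 + 184950 = 7445040
Sum of weights = 765 + 84 + 248 + 301 + 682 + 254 + 559 + 719 + 172 + 174 + 583 + 137 = 4678
Weighted mean = 7445040 / 4678 = 1591.5006
Difference (weighted minus unweighted) = 235.66731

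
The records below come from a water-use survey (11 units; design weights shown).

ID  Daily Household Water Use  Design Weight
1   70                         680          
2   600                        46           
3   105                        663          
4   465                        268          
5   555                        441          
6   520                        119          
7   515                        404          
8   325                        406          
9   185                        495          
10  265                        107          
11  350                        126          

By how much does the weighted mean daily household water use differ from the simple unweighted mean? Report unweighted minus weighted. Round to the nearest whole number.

72

Unweighted sum = 3955
Unweighted mean = 3955 / 11 = 359.54545
Weighted sum = 70×680 + 600×46 + 105×663 + 465×268 + 555×441 + 520×119 + 515×404 + 325×406 + 185×495 + 265×107 + 350×126
  = 1080110
Sum of weights = 680 + 46 + 663 + 268 + 441 + 119 + 404 + 406 + 495 + 107 + 126 = 3755
Weighted mean = 1080110 / 3755 = 287.64581
Difference (unweighted minus weighted) = 71.899649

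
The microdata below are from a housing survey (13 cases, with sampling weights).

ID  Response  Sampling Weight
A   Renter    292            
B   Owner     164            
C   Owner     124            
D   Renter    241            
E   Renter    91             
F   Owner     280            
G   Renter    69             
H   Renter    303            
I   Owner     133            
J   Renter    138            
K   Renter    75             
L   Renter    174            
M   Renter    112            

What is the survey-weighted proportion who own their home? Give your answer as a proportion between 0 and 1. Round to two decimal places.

Sum of weights for 'Owner' = 164 + 124 + 280 + 133 = 701
Total weight = 2196
Weighted proportion = 701 / 2196 = 0.31921676

0.32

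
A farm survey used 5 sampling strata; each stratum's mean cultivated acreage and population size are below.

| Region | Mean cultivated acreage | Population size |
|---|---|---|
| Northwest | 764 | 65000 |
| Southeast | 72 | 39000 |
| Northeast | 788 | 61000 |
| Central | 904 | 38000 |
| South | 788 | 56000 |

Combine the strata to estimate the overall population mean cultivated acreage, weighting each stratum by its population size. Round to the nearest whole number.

691

Σ Nₕ·x̄ₕ = 764×65000 + 72×39000 + 788×61000 + 904×38000 + 788×56000
  = 49660000 + 2808000 + 48068000 + 34352000 + 44128000 = 179016000
Σ Nₕ = 259000
Overall mean = 179016000 / 259000 = 691.18147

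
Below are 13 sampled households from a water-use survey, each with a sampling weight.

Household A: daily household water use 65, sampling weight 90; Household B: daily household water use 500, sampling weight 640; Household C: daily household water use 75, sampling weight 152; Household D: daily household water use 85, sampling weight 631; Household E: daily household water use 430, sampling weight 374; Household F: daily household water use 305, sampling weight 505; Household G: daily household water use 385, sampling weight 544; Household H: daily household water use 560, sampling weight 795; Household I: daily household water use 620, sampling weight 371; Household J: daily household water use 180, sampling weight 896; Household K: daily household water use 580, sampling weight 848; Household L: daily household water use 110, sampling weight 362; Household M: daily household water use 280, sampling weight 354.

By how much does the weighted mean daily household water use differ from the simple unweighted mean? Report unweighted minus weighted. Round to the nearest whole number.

-42

Unweighted sum = 4175
Unweighted mean = 4175 / 13 = 321.15385
Weighted sum = 2382450
Sum of weights = 6562
Weighted mean = 2382450 / 6562 = 363.06766
Difference (unweighted minus weighted) = -41.913816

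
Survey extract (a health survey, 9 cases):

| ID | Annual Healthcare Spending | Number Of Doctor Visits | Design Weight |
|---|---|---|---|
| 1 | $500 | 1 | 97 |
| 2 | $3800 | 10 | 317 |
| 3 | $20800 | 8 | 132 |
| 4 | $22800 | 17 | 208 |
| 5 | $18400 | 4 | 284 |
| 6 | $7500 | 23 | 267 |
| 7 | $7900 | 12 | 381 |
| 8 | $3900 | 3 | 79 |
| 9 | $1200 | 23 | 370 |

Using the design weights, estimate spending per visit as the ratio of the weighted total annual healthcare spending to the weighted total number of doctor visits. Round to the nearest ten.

Σ wᵢ·y = 500×97 + 3800×317 + 20800×132 + 22800×208 + 18400×284 + 7500×267 + 7900×381 + 3900×79 + 1200×370
  = 48500 + 1204600 + 2745600 + 4742400 + 5225600 + 2002500 + 3009900 + 308100 + 444000 = 19731200
Σ wᵢ·x = 1×97 + 10×317 + 8×132 + 17×208 + 4×284 + 23×267 + 12×381 + 3×79 + 23×370
  = 28455
Ratio = 19731200 / 28455 = 693.41768

690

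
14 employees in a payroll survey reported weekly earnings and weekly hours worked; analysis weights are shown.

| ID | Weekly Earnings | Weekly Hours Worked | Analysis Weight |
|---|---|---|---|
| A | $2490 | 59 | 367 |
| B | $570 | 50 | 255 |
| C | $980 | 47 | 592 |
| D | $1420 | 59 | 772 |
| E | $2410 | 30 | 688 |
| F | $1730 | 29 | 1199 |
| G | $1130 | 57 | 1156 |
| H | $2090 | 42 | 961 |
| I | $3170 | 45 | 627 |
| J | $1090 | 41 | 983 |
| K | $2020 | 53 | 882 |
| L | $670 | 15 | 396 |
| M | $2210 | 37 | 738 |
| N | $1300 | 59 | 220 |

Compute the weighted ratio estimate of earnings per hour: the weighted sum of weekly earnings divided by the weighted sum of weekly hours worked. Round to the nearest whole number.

Σ wᵢ·y = 16805700
Σ wᵢ·x = 430930
Ratio = 16805700 / 430930 = 38.998677

39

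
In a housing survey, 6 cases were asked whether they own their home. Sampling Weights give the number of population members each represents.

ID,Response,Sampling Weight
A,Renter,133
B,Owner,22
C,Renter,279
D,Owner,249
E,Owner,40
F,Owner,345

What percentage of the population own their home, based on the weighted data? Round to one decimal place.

61.4

Sum of weights for 'Owner' = 22 + 249 + 40 + 345 = 656
Total weight = 133 + 22 + 279 + 249 + 40 + 345 = 1068
Weighted proportion = 656 / 1068 = 0.61423221 → 61.423221%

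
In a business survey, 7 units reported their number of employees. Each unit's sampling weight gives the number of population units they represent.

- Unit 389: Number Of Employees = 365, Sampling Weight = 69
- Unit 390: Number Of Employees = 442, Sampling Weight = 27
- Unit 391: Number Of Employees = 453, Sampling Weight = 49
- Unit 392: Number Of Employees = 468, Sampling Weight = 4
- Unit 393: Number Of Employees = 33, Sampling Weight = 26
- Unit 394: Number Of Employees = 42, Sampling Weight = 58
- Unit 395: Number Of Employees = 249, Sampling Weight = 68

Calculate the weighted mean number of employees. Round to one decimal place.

Weighted sum = 365×69 + 442×27 + 453×49 + 468×4 + 33×26 + 42×58 + 249×68
  = 25185 + 11934 + 22197 + 1872 + 858 + 2436 + 16932 = 81414
Sum of weights = 69 + 27 + 49 + 4 + 26 + 58 + 68 = 301
Weighted mean = 81414 / 301 = 270.47841

270.5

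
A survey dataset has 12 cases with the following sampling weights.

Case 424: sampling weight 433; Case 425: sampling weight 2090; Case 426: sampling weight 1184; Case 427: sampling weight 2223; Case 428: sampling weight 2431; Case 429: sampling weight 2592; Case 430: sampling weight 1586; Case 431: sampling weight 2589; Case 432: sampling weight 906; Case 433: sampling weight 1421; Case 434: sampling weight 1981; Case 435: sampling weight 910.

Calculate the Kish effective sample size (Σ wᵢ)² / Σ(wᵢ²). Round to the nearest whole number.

Σ wᵢ = 433 + 2090 + 1184 + 2223 + 2431 + 2592 + 1586 + 2589 + 906 + 1421 + 1981 + 910 = 20346
Σ wᵢ² = 40338254
n_eff = 20346² / 40338254 = 413959716 / 40338254 = 10.262212

10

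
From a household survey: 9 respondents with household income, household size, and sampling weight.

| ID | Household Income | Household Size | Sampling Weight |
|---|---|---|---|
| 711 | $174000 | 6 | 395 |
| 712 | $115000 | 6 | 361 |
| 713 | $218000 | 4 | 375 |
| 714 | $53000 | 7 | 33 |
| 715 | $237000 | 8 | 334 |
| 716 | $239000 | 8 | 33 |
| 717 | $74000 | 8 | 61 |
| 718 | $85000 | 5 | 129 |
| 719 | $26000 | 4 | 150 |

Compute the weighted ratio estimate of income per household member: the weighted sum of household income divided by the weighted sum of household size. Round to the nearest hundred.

Σ wᵢ·y = 174000×395 + 115000×361 + 218000×375 + 53000×33 + 237000×334 + 239000×33 + 74000×61 + 85000×129 + 26000×150
  = 68730000 + 41515000 + 81750000 + 1749000 + 79158000 + 7887000 + 4514000 + 10965000 + 3900000 = 300168000
Σ wᵢ·x = 10936
Ratio = 300168000 / 10936 = 27447.696

27400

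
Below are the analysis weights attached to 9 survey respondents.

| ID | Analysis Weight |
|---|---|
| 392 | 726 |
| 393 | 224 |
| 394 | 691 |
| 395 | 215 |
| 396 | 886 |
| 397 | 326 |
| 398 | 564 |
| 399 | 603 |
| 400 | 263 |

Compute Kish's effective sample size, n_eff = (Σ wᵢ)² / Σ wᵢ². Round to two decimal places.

Σ wᵢ = 726 + 224 + 691 + 215 + 886 + 326 + 564 + 603 + 263 = 4498
Σ wᵢ² = 527076 + 50176 + 477481 + 46225 + 784996 + 106276 + 318096 + 363609 + 69169 = 2743104
n_eff = 4498² / 2743104 = 20232004 / 2743104 = 7.3755877

7.38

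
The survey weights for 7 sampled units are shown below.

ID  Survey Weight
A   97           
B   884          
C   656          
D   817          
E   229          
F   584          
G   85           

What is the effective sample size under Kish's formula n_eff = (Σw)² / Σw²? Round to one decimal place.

4.9

Σ wᵢ = 97 + 884 + 656 + 817 + 229 + 584 + 85 = 3352
Σ wᵢ² = 9409 + 781456 + 430336 + 667489 + 52441 + 341056 + 7225 = 2289412
n_eff = 3352² / 2289412 = 11235904 / 2289412 = 4.9077685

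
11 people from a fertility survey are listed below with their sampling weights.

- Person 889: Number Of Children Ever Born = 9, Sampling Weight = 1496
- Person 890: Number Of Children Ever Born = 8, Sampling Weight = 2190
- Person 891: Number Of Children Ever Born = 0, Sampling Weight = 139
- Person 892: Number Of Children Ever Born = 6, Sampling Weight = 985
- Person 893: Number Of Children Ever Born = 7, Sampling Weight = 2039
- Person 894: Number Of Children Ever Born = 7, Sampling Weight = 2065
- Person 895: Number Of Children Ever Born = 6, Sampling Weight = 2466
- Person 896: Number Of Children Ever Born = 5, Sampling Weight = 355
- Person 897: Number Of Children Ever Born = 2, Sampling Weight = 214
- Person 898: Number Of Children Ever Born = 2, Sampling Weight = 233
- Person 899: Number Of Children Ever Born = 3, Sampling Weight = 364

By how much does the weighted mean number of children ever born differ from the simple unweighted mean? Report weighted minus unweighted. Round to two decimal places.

1.71

Unweighted sum = 9 + 8 + 0 + 6 + 7 + 7 + 6 + 5 + 2 + 2 + 3 = 55
Unweighted mean = 55 / 11 = 5
Weighted sum = 9×1496 + 8×2190 + 0×139 + 6×985 + 7×2039 + 7×2065 + 6×2466 + 5×355 + 2×214 + 2×233 + 3×364
  = 13464 + 17520 + 0 + 5910 + 14273 + 14455 + 14796 + 1775 + 428 + 466 + 1092 = 84179
Sum of weights = 1496 + 2190 + 139 + 985 + 2039 + 2065 + 2466 + 355 + 214 + 233 + 364 = 12546
Weighted mean = 84179 / 12546 = 6.7096286
Difference (weighted minus unweighted) = 1.7096286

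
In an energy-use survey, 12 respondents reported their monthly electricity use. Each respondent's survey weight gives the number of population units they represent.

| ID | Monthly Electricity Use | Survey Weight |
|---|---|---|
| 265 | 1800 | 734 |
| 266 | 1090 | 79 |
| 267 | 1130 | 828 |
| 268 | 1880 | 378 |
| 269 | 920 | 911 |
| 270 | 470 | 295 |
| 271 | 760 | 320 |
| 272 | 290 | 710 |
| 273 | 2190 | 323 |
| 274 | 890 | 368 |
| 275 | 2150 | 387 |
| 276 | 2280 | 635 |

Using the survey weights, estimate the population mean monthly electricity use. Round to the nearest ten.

1310

Weighted sum = 7794200
Sum of weights = 5968
Weighted mean = 7794200 / 5968 = 1305.9987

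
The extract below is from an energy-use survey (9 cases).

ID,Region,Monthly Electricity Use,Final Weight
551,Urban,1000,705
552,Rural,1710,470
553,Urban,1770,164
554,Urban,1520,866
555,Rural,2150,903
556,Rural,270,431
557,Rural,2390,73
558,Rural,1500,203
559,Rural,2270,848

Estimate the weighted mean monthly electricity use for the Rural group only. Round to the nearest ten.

Rural rows: 552, 555, 556, 557, 558, 559
Weighted sum = 1710×470 + 2150×903 + 270×431 + 2390×73 + 1500×203 + 2270×848
  = 5265450
Sum of weights = 470 + 903 + 431 + 73 + 203 + 848 = 2928
Weighted mean = 5265450 / 2928 = 1798.3094

1800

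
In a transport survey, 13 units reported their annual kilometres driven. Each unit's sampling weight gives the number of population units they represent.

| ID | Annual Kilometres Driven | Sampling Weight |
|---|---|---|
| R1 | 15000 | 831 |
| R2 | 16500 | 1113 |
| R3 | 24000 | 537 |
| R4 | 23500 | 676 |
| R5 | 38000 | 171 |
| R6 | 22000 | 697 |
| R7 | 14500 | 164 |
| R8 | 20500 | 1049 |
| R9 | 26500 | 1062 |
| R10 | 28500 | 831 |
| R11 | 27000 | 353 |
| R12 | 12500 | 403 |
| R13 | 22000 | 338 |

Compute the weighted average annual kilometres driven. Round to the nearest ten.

21780

Weighted sum = 179149000
Sum of weights = 8225
Weighted mean = 179149000 / 8225 = 21781.033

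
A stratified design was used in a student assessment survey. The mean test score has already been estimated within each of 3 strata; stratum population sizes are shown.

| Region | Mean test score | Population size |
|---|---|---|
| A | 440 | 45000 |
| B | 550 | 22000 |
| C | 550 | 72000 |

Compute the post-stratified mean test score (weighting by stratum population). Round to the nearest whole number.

514

Σ Nₕ·x̄ₕ = 440×45000 + 550×22000 + 550×72000
  = 19800000 + 12100000 + 39600000 = 71500000
Σ Nₕ = 45000 + 22000 + 72000 = 139000
Overall mean = 71500000 / 139000 = 514.38849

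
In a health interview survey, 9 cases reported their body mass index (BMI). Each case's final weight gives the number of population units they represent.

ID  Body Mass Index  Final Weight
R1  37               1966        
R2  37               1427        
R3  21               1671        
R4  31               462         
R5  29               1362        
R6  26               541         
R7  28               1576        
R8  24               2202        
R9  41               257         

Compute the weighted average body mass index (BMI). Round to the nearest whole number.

Weighted sum = 37×1966 + 37×1427 + 21×1671 + 31×462 + 29×1362 + 26×541 + 28×1576 + 24×2202 + 41×257
  = 336031
Sum of weights = 1966 + 1427 + 1671 + 462 + 1362 + 541 + 1576 + 2202 + 257 = 11464
Weighted mean = 336031 / 11464 = 29.311846

29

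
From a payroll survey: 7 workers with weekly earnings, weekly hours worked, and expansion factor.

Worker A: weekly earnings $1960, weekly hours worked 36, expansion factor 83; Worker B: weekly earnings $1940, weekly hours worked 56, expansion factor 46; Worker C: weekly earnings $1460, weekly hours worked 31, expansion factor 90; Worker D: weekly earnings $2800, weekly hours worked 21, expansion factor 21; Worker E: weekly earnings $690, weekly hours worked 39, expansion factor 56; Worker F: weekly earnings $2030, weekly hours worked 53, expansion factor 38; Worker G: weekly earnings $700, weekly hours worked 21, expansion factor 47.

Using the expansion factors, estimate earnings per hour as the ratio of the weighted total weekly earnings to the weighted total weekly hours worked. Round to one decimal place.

42.3

Σ wᵢ·y = 1960×83 + 1940×46 + 1460×90 + 2800×21 + 690×56 + 2030×38 + 700×47
  = 590800
Σ wᵢ·x = 36×83 + 56×46 + 31×90 + 21×21 + 39×56 + 53×38 + 21×47
  = 2988 + 2576 + 2790 + 441 + 2184 + 2014 + 987 = 13980
Ratio = 590800 / 13980 = 42.260372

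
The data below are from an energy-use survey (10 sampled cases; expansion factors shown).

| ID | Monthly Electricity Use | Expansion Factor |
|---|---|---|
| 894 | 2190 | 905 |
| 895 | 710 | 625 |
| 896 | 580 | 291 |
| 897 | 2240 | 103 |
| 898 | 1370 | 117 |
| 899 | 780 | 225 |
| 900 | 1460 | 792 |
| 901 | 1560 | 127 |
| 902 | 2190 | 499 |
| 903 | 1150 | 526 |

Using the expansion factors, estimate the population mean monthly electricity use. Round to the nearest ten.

Weighted sum = 2190×905 + 710×625 + 580×291 + 2240×103 + 1370×117 + 780×225 + 1460×792 + 1560×127 + 2190×499 + 1150×526
  = 6213140
Sum of weights = 905 + 625 + 291 + 103 + 117 + 225 + 792 + 127 + 499 + 526 = 4210
Weighted mean = 6213140 / 4210 = 1475.8052

1480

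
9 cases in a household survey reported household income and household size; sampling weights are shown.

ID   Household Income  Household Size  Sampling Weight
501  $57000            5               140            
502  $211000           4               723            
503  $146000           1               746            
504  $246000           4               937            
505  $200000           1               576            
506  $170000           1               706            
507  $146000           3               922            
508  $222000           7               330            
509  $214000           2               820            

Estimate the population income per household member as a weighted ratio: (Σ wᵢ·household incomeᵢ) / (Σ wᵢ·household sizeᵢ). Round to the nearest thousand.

70000

Σ wᵢ·y = 57000×140 + 211000×723 + 146000×746 + 246000×937 + 200000×576 + 170000×706 + 146000×922 + 222000×330 + 214000×820
  = 7980000 + 152553000 + 108916000 + 230502000 + 115200000 + 120020000 + 134612000 + 73260000 + 175480000 = 1118523000
Σ wᵢ·x = 5×140 + 4×723 + 1×746 + 4×937 + 1×576 + 1×706 + 3×922 + 7×330 + 2×820
  = 700 + 2892 + 746 + 3748 + 576 + 706 + 2766 + 2310 + 1640 = 16084
Ratio = 1118523000 / 16084 = 69542.589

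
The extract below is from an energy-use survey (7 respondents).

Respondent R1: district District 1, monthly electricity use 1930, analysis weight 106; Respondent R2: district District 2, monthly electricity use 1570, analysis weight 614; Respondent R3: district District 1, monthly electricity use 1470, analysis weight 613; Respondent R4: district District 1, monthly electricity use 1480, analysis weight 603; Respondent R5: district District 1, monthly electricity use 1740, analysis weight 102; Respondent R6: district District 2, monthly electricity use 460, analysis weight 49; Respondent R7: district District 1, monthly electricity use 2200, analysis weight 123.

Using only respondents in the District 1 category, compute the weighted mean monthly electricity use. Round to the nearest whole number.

District 1 rows: R1, R3, R4, R5, R7
Weighted sum = 1930×106 + 1470×613 + 1480×603 + 1740×102 + 2200×123
  = 2446210
Sum of weights = 106 + 613 + 603 + 102 + 123 = 1547
Weighted mean = 2446210 / 1547 = 1581.2605

1581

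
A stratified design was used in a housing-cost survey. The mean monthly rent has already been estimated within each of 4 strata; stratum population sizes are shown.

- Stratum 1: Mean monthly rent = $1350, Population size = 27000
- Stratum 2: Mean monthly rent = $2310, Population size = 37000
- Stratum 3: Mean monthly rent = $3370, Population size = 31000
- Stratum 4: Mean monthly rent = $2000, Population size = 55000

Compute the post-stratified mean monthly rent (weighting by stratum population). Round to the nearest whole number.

2243

Σ Nₕ·x̄ₕ = 1350×27000 + 2310×37000 + 3370×31000 + 2000×55000
  = 336390000
Σ Nₕ = 150000
Overall mean = 336390000 / 150000 = 2242.6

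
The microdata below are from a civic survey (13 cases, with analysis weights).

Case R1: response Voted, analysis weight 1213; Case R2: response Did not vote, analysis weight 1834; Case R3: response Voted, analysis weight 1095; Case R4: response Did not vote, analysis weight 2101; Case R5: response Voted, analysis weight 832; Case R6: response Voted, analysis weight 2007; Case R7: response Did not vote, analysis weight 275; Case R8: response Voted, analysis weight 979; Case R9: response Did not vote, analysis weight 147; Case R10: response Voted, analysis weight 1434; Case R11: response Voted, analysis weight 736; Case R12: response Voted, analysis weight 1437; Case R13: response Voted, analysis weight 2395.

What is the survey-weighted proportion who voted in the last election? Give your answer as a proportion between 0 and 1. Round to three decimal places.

Sum of weights for 'Voted' = 1213 + 1095 + 832 + 2007 + 979 + 1434 + 736 + 1437 + 2395 = 12128
Total weight = 16485
Weighted proportion = 12128 / 16485 = 0.73569912

0.736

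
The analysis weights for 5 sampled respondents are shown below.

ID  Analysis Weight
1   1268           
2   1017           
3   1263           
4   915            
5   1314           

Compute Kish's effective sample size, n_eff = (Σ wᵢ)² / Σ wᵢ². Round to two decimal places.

Σ wᵢ = 1268 + 1017 + 1263 + 915 + 1314 = 5777
Σ wᵢ² = 1607824 + 1034289 + 1595169 + 837225 + 1726596 = 6801103
n_eff = 5777² / 6801103 = 33373729 / 6801103 = 4.9071054

4.91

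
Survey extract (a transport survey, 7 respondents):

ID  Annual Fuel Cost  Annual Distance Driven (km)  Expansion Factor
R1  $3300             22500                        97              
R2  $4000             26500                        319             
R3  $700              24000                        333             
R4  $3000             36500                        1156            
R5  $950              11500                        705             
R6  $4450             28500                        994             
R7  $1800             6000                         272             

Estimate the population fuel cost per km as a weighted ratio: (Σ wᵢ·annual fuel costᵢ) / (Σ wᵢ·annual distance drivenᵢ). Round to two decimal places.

0.11

Σ wᵢ·y = 3300×97 + 4000×319 + 700×333 + 3000×1156 + 950×705 + 4450×994 + 1800×272
  = 10879850
Σ wᵢ·x = 22500×97 + 26500×319 + 24000×333 + 36500×1156 + 11500×705 + 28500×994 + 6000×272
  = 98890500
Ratio = 10879850 / 98890500 = 0.11001916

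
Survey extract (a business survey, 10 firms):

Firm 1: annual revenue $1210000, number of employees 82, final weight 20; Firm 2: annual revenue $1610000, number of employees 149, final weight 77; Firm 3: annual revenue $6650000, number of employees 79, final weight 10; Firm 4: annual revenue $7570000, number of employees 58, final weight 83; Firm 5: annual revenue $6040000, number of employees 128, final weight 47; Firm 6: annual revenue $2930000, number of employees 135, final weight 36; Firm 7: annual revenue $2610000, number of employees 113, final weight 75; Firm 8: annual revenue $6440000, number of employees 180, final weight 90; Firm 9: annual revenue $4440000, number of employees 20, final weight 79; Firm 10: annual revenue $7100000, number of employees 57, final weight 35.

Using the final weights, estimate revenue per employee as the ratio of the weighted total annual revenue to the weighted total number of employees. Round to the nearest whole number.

45069

Σ wᵢ·y = 1210000×20 + 1610000×77 + 6650000×10 + 7570000×83 + 6040000×47 + 2930000×36 + 2610000×75 + 6440000×90 + 4440000×79 + 7100000×35
  = 24200000 + 123970000 + 66500000 + 628310000 + 283880000 + 105480000 + 195750000 + 579600000 + 350760000 + 248500000 = 2606950000
Σ wᵢ·x = 82×20 + 149×77 + 79×10 + 58×83 + 128×47 + 135×36 + 113×75 + 180×90 + 20×79 + 57×35
  = 1640 + 11473 + 790 + 4814 + 6016 + 4860 + 8475 + 16200 + 1580 + 1995 = 57843
Ratio = 2606950000 / 57843 = 45069.412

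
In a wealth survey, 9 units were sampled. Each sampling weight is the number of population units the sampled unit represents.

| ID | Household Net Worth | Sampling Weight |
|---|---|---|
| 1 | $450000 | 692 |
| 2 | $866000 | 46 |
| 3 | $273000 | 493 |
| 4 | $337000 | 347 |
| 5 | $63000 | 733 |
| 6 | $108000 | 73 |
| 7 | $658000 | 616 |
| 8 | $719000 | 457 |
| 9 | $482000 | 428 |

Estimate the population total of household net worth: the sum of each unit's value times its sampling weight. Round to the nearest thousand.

1597034000

Weighted total = 450000×692 + 866000×46 + 273000×493 + 337000×347 + 63000×733 + 108000×73 + 658000×616 + 719000×457 + 482000×428
  = 311400000 + 39836000 + 134589000 + 116939000 + 46179000 + 7884000 + 405328000 + 328583000 + 206296000 = 1597034000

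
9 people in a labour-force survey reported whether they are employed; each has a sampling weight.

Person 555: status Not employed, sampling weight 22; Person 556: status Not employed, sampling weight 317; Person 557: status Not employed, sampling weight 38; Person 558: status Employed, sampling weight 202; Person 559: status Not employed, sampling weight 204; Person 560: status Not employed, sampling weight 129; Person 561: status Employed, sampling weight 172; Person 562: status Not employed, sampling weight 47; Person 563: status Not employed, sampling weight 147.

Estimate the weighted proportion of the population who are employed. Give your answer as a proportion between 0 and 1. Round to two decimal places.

Sum of weights for 'Employed' = 202 + 172 = 374
Total weight = 22 + 317 + 38 + 202 + 204 + 129 + 172 + 47 + 147 = 1278
Weighted proportion = 374 / 1278 = 0.29264476

0.29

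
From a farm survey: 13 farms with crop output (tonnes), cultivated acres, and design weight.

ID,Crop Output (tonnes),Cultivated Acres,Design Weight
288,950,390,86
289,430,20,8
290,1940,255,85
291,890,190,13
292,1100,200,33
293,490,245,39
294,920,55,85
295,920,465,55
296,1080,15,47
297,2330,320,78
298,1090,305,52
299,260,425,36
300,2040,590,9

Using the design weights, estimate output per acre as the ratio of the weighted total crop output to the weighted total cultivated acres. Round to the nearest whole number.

5

Σ wᵢ·y = 762720
Σ wᵢ·x = 166385
Ratio = 762720 / 166385 = 4.5840671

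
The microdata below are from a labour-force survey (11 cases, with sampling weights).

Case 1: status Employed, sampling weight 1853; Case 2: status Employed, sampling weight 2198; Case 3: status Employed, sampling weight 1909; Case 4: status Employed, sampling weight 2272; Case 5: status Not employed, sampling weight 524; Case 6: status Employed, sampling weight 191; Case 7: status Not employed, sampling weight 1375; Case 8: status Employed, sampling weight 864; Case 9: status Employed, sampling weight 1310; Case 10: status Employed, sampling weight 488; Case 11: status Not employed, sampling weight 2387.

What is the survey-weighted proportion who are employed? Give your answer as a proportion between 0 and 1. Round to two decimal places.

0.72

Sum of weights for 'Employed' = 1853 + 2198 + 1909 + 2272 + 191 + 864 + 1310 + 488 = 11085
Total weight = 15371
Weighted proportion = 11085 / 15371 = 0.72116323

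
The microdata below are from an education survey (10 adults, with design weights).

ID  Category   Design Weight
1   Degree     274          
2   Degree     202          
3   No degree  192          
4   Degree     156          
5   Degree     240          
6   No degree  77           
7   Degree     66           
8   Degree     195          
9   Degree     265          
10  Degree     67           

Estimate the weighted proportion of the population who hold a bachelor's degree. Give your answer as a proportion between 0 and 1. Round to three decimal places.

Sum of weights for 'Degree' = 274 + 202 + 156 + 240 + 66 + 195 + 265 + 67 = 1465
Total weight = 274 + 202 + 192 + 156 + 240 + 77 + 66 + 195 + 265 + 67 = 1734
Weighted proportion = 1465 / 1734 = 0.84486736

0.845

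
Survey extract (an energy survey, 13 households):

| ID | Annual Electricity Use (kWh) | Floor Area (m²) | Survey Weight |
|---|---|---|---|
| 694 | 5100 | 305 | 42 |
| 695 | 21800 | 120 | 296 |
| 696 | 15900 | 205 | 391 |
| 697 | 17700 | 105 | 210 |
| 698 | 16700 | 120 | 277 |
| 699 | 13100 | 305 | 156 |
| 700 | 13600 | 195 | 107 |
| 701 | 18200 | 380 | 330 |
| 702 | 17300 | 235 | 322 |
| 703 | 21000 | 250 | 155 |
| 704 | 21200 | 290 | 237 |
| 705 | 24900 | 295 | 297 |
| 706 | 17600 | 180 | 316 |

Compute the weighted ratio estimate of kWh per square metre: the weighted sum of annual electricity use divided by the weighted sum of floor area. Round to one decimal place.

Σ wᵢ·y = 57538500
Σ wᵢ·x = 705265
Ratio = 57538500 / 705265 = 81.584227

81.6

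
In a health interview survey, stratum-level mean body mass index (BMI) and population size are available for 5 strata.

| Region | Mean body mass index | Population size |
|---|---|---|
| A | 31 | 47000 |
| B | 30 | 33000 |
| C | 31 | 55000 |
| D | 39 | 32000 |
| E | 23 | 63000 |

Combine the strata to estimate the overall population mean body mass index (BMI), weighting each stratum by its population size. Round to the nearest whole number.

Σ Nₕ·x̄ₕ = 31×47000 + 30×33000 + 31×55000 + 39×32000 + 23×63000
  = 1457000 + 990000 + 1705000 + 1248000 + 1449000 = 6849000
Σ Nₕ = 47000 + 33000 + 55000 + 32000 + 63000 = 230000
Overall mean = 6849000 / 230000 = 29.778261

30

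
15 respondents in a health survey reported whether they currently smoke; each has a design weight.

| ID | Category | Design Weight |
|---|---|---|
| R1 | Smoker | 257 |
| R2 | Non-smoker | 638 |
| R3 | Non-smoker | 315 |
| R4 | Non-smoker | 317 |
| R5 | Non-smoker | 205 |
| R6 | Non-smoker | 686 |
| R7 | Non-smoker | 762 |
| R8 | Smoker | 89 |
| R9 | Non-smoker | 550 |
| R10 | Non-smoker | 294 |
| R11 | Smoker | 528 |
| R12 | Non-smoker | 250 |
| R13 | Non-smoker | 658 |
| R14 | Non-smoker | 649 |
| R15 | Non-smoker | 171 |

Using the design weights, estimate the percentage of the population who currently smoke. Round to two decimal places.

Sum of weights for 'Smoker' = 257 + 89 + 528 = 874
Total weight = 6369
Weighted proportion = 874 / 6369 = 0.13722719 → 13.722719%

13.72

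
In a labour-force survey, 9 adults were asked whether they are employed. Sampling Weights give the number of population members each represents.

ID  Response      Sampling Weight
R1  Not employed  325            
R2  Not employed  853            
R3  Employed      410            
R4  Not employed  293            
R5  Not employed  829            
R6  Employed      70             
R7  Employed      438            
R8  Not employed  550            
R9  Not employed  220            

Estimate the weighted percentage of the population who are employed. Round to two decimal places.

Sum of weights for 'Employed' = 410 + 70 + 438 = 918
Total weight = 3988
Weighted proportion = 918 / 3988 = 0.23019057 → 23.019057%

23.02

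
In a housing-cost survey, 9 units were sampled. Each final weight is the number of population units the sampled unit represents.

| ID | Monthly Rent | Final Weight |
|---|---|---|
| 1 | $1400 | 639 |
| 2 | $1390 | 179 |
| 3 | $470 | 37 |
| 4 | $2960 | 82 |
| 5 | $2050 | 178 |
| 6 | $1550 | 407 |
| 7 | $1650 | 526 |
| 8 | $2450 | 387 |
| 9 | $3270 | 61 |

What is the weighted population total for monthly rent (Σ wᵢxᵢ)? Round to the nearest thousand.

Weighted total = 4414790

4415000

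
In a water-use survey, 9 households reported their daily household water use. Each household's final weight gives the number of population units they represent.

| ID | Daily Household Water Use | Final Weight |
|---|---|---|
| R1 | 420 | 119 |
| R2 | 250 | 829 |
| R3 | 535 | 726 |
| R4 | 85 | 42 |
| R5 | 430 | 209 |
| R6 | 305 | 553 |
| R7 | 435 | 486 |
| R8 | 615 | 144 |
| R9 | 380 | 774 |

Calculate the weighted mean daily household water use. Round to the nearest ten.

Weighted sum = 420×119 + 250×829 + 535×726 + 85×42 + 430×209 + 305×553 + 435×486 + 615×144 + 380×774
  = 49980 + 207250 + 388410 + 3570 + 89870 + 168665 + 211410 + 88560 + 294120 = 1501835
Sum of weights = 3882
Weighted mean = 1501835 / 3882 = 386.87146

390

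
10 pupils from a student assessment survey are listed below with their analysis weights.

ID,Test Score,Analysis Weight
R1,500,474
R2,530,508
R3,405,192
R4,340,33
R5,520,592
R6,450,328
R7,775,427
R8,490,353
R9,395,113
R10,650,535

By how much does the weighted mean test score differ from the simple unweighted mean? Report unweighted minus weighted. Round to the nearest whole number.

-42

Unweighted sum = 500 + 530 + 405 + 340 + 520 + 450 + 775 + 490 + 395 + 650 = 5055
Unweighted mean = 5055 / 10 = 505.5
Weighted sum = 500×474 + 530×508 + 405×192 + 340×33 + 520×592 + 450×328 + 775×427 + 490×353 + 395×113 + 650×535
  = 1946940
Sum of weights = 474 + 508 + 192 + 33 + 592 + 328 + 427 + 353 + 113 + 535 = 3555
Weighted mean = 1946940 / 3555 = 547.66245
Difference (unweighted minus weighted) = -42.162447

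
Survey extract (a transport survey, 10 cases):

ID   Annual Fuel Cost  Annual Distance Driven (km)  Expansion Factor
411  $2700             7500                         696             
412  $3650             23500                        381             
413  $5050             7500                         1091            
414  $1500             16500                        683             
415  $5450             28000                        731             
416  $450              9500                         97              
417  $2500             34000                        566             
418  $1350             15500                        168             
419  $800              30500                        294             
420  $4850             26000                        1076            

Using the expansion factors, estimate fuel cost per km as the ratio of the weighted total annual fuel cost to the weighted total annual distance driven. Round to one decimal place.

Σ wᵢ·y = 2700×696 + 3650×381 + 5050×1091 + 1500×683 + 5450×731 + 450×97 + 2500×566 + 1350×168 + 800×294 + 4850×1076
  = 1879200 + 1390650 + 5509550 + 1024500 + 3983950 + 43650 + 1415000 + 226800 + 235200 + 5218600 = 20927100
Σ wᵢ·x = 7500×696 + 23500×381 + 7500×1091 + 16500×683 + 28000×731 + 9500×97 + 34000×566 + 15500×168 + 30500×294 + 26000×1076
  = 113806000
Ratio = 20927100 / 113806000 = 0.18388398

0.2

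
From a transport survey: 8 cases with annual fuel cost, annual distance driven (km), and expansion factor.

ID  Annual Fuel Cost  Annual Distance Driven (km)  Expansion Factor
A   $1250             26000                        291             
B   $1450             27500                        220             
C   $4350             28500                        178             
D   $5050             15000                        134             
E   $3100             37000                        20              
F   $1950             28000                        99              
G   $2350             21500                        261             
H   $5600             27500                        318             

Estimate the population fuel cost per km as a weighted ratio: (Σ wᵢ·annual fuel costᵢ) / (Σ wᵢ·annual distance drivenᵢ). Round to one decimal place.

0.1

Σ wᵢ·y = 1250×291 + 1450×220 + 4350×178 + 5050×134 + 3100×20 + 1950×99 + 2350×261 + 5600×318
  = 4782950
Σ wᵢ·x = 26000×291 + 27500×220 + 28500×178 + 15000×134 + 37000×20 + 28000×99 + 21500×261 + 27500×318
  = 38567500
Ratio = 4782950 / 38567500 = 0.12401504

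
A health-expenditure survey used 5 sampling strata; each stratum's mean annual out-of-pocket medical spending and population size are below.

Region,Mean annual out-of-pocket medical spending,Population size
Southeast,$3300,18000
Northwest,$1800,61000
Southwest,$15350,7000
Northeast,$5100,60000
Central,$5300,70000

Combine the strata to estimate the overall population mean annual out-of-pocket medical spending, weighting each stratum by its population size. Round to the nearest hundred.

Σ Nₕ·x̄ₕ = 953650000
Σ Nₕ = 216000
Overall mean = 953650000 / 216000 = 4415.0463

4400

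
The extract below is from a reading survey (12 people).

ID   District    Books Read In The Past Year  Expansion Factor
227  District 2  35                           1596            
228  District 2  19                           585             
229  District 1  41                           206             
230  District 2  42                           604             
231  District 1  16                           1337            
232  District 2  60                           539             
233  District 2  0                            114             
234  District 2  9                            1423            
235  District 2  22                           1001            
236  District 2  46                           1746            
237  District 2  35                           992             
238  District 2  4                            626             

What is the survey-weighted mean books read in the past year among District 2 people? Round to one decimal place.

30.0

District 2 rows: 227, 228, 230, 232, 233, 234, 235, 236, 237, 238
Weighted sum = 35×1596 + 19×585 + 42×604 + 60×539 + 0×114 + 9×1423 + 22×1001 + 46×1746 + 35×992 + 4×626
  = 55860 + 11115 + 25368 + 32340 + 0 + 12807 + 22022 + 80316 + 34720 + 2504 = 277052
Sum of weights = 1596 + 585 + 604 + 539 + 114 + 1423 + 1001 + 1746 + 992 + 626 = 9226
Weighted mean = 277052 / 9226 = 30.029482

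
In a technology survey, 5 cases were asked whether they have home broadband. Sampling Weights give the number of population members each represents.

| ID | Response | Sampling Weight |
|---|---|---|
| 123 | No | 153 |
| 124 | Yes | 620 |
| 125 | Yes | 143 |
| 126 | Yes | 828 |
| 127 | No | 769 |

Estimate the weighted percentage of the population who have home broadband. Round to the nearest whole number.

Sum of weights for 'Yes' = 620 + 143 + 828 = 1591
Total weight = 153 + 620 + 143 + 828 + 769 = 2513
Weighted proportion = 1591 / 2513 = 0.63310784 → 63.310784%

63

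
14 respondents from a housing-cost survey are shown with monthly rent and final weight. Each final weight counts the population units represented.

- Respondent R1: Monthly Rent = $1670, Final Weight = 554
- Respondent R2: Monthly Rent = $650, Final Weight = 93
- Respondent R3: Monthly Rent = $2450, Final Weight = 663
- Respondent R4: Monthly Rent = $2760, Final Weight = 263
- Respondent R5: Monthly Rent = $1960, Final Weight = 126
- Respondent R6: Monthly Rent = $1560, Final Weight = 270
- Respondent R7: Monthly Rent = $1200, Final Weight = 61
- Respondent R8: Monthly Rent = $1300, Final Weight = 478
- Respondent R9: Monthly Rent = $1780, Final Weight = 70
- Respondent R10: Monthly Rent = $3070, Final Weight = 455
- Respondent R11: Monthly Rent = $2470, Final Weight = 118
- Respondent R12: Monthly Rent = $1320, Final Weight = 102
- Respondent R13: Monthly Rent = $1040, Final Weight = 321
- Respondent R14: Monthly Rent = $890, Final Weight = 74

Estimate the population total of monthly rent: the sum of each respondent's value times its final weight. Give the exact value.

Weighted total = 7045870

7045870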